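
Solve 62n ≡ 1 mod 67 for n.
Since 67 is prime, by Fermat 62^(-1) ≡ 62^{65} ≡ 40 mod 67. Verify: 62 × 40 = 2480 ≡ 1 mod 67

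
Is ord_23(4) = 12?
Powers of 4 mod 23: 4^1≡4, 4^2≡16, 4^3≡18, 4^4≡3, 4^5≡12, 4^6≡2, 4^7≡8, 4^8≡9, 4^9≡13, 4^10≡6, 4^11≡1. Already 4^11≡1, so the order is 11 < 12. No, the actual order is 11.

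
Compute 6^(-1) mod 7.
Since 7 is prime, by Fermat 6^(-1) ≡ 6^{5} ≡ 6 mod 7. Verify: 6 × 6 = 36 ≡ 1 mod 7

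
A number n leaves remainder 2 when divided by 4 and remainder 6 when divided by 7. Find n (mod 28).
M = 4 × 7 = 28. M₁ = 7, y₁ ≡ 3 (mod 4). M₂ = 4, y₂ ≡ 2 (mod 7). n = 2×7×3 + 6×4×2 ≡ 6 (mod 28)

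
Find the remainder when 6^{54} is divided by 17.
By Fermat: 6^{16} ≡ 1 mod 17. 54 = 3×16 + 6. So 6^{54} ≡ 6^{6} ≡ 8 mod 17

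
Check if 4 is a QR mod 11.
By Euler's criterion: 4^{5} ≡ 1 (mod 11). Since this equals 1, 4 is a QR.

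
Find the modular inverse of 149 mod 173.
Since 173 is prime, by Fermat 149^(-1) ≡ 149^{171} ≡ 36 (mod 173). Verify: 149 × 36 = 5364 ≡ 1 (mod 173)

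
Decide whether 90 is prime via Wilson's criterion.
(89)! mod 90 = 0. Since 0 ≢ -1 (mod 90), 90 is not prime.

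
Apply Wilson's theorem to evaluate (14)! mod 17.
(16)! = (14)! × (15) × (16) ≡ -1 (mod 17). So (14)! ≡ -1 × [(16)(15)]^(-1) ≡ 8 (mod 17)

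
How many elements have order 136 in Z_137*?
A prime p has φ(p-1) primitive roots; here φ(136) = 64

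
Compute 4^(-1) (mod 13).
Since 13 is prime, by Fermat 4^(-1) ≡ 4^{11} ≡ 10 (mod 13). Verify: 4 × 10 = 40 ≡ 1 (mod 13)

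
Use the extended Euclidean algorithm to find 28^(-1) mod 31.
Extended GCD: 28(10) + 31(-9) = 1. So 28^(-1) ≡ 10 mod 31. Verify: 28 × 10 = 280 ≡ 1 mod 31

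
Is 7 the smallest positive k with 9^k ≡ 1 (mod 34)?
Powers of 9 mod 34: 9^1≡9, 9^2≡13, 9^3≡15, 9^4≡33, 9^5≡25, 9^6≡21, 9^7≡19, 9^8≡1. 9^7≡19≢1, so ord ≠ 7. No, the actual order is 8.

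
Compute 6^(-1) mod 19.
Since 19 is prime, by Fermat 6^(-1) ≡ 6^{17} ≡ 16 mod 19. Verify: 6 × 16 = 96 ≡ 1 mod 19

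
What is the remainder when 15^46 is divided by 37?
Using Fermat: 15^{36} ≡ 1 (mod 37). 46 ≡ 10 (mod 36). So 15^{46} ≡ 15^{10} ≡ 21 (mod 37)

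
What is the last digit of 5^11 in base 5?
By repeated squaring (mod 5): 5^{1}≡0, 5^{2}≡0, 5^{4}≡0, 5^{8}≡0. Then 5^{11} = 5^{8+2+1} ≡ 0 × 0 × 0 ≡ 0 (mod 5)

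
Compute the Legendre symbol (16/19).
(16/19) = 16^{9} mod 19 = 1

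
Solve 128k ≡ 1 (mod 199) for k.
Since 199 is prime, by Fermat 128^(-1) ≡ 128^{197} ≡ 14 (mod 199). Verify: 128 × 14 = 1792 ≡ 1 (mod 199)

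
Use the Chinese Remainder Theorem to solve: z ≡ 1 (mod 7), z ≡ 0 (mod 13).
M = 7 × 13 = 91. M₁ = 13, y₁ ≡ 6 (mod 7). M₂ = 7, y₂ ≡ 2 (mod 13). z = 1×13×6 + 0×7×2 ≡ 78 (mod 91)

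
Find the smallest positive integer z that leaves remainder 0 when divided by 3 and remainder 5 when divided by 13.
M = 3 × 13 = 39. M₁ = 13, y₁ ≡ 1 (mod 3). M₂ = 3, y₂ ≡ 9 (mod 13). z = 0×13×1 + 5×3×9 ≡ 18 (mod 39)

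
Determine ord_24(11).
Powers of 11 mod 24: 11^1≡11, 11^2≡1. ord_24(11) = 2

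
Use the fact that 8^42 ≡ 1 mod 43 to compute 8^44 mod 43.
By Fermat: 8^{42} ≡ 1 mod 43. So 8^{44} = 8^{42} · 8^{2} ≡ 8^{2} ≡ 21 mod 43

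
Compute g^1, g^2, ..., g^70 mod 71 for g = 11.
11^1, 11^2, ..., 11^{70} mod 71: [11, 50, 53, 15, 23, 40, 14, 12, 61, 32, 68, 38, 63, 54, 26, 2, 22, 29, 35, 30, 46, 9, 28, 24, 51, 64, 65, 5, 55, 37, 52, 4, 44, 58, 70, 60, 21, 18, 56, 48, 31, 57, 59, 10, 39, 3, 33, 8, 17, 45, 69, 49, 42, 36, 41, 25, 62, 43, 47, 20, 7, 6, 66, 16, 34, 19, 67, 27, 13, 1]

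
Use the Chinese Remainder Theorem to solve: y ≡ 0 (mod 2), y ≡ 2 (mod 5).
M = 2 × 5 = 10. M₁ = 5, y₁ ≡ 1 (mod 2). M₂ = 2, y₂ ≡ 3 (mod 5). y = 0×5×1 + 2×2×3 ≡ 2 (mod 10)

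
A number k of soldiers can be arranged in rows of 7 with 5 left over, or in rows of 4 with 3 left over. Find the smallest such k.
M = 7 × 4 = 28. M₁ = 4, y₁ ≡ 2 (mod 7). M₂ = 7, y₂ ≡ 3 (mod 4). k = 5×4×2 + 3×7×3 ≡ 19 (mod 28)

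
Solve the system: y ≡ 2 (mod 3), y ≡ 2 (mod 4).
M = 3 × 4 = 12. M₁ = 4, y₁ ≡ 1 (mod 3). M₂ = 3, y₂ ≡ 3 (mod 4). y = 2×4×1 + 2×3×3 ≡ 2 (mod 12)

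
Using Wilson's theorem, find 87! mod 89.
(88)! = (87)! × (88) ≡ -1 (mod 89). So (87)! ≡ -1 × (88)^(-1) ≡ (-1)×(-1) = 1 (mod 89)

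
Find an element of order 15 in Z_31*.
7 has order 15 mod 31 since 7^{15} ≡ 1 mod 31 and no smaller power works.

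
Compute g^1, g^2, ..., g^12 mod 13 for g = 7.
7^1, 7^2, ..., 7^{12} mod 13: [7, 10, 5, 9, 11, 12, 6, 3, 8, 4, 2, 1]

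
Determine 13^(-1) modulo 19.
Since 19 is prime, by Fermat 13^(-1) ≡ 13^{17} ≡ 3 (mod 19). Verify: 13 × 3 = 39 ≡ 1 (mod 19)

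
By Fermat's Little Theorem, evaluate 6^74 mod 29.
By Fermat: 6^{28} ≡ 1 (mod 29). 74 = 2×28 + 18. So 6^{74} ≡ 6^{18} ≡ 20 (mod 29)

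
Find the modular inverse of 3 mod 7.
Since 7 is prime, by Fermat 3^(-1) ≡ 3^{5} ≡ 5 mod 7. Verify: 3 × 5 = 15 ≡ 1 mod 7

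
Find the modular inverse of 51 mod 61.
Since 61 is prime, by Fermat 51^(-1) ≡ 51^{59} ≡ 6 mod 61. Verify: 51 × 6 = 306 ≡ 1 mod 61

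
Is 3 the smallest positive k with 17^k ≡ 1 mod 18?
Powers of 17 mod 18: 17^1≡17, 17^2≡1. Already 17^2≡1, so the order is 2 < 3. No, the actual order is 2.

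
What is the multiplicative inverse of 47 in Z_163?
Since 163 is prime, by Fermat 47^(-1) ≡ 47^{161} ≡ 111 mod 163. Verify: 47 × 111 = 5217 ≡ 1 mod 163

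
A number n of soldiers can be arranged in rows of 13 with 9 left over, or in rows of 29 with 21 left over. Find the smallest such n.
M = 13 × 29 = 377. M₁ = 29, y₁ ≡ 9 (mod 13). M₂ = 13, y₂ ≡ 9 (mod 29). n = 9×29×9 + 21×13×9 ≡ 282 (mod 377)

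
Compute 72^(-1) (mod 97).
Since 97 is prime, by Fermat 72^(-1) ≡ 72^{95} ≡ 31 (mod 97). Verify: 72 × 31 = 2232 ≡ 1 (mod 97)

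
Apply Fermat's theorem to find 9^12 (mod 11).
By Fermat: 9^{10} ≡ 1 (mod 11). So 9^{12} = 9^{10} · 9^{2} ≡ 9^{2} ≡ 4 (mod 11)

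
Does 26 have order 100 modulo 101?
ord_101(26) divides 100. For each prime q|100: 26^{50}≡100, 26^{20}≡36, none ≡ 1. So 26 has order 100 and is a primitive root mod 101.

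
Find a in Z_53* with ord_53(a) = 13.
10 has order 13 mod 53 since 10^{13} ≡ 1 mod 53 and no smaller power works.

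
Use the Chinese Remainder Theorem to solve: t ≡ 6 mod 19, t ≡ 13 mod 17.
M = 19 × 17 = 323. M₁ = 17, y₁ ≡ 9 mod 19. M₂ = 19, y₂ ≡ 9 mod 17. t = 6×17×9 + 13×19×9 ≡ 234 mod 323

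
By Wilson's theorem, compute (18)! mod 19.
By Wilson's theorem, (18)! ≡ -1 ≡ 18 mod 19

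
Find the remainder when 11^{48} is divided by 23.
By Fermat: 11^{22} ≡ 1 (mod 23). 48 = 2×22 + 4. So 11^{48} ≡ 11^{4} ≡ 13 (mod 23)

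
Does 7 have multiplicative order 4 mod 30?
Powers of 7 mod 30: 7^1≡7, 7^2≡19, 7^3≡13, 7^4≡1. First k with 7^k≡1 is k=4. Yes, ord_30(7) = 4.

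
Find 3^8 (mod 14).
By repeated squaring (mod 14): 3^{1}≡3, 3^{2}≡9, 3^{4}≡11, 3^{8}≡9. So 3^{8} ≡ 9 (mod 14)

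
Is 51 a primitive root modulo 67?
ord_67(51) divides 66. For each prime q|66: 51^{33}≡66, 51^{22}≡37, 51^{6}≡14, none ≡ 1. So 51 has order 66 and is a primitive root mod 67.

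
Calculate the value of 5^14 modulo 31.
By repeated squaring mod 31: 5^{1}≡5, 5^{2}≡25, 5^{4}≡5, 5^{8}≡25. Then 5^{14} = 5^{8+4+2} ≡ 25 × 5 × 25 ≡ 25 mod 31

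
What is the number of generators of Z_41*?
A prime p has φ(p-1) primitive roots; here φ(40) = 16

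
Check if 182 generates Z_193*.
182^{64} ≡ 1 mod 193 and 64 < 192, so ord_193(182) = 64 ≠ 192 and 182 is not a primitive root.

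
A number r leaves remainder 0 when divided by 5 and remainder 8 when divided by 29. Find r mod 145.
M = 5 × 29 = 145. M₁ = 29, y₁ ≡ 4 mod 5. M₂ = 5, y₂ ≡ 6 mod 29. r = 0×29×4 + 8×5×6 ≡ 95 mod 145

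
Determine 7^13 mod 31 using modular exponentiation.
By repeated squaring (mod 31): 7^{1}≡7, 7^{2}≡18, 7^{4}≡14, 7^{8}≡10. Then 7^{13} = 7^{8+4+1} ≡ 10 × 14 × 7 ≡ 19 (mod 31)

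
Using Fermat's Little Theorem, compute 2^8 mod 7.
By Fermat: 2^{6} ≡ 1 (mod 7). So 2^{8} = 2^{6} · 2^{2} ≡ 2^{2} ≡ 4 (mod 7)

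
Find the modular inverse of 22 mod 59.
Since 59 is prime, by Fermat 22^(-1) ≡ 22^{57} ≡ 51 (mod 59). Verify: 22 × 51 = 1122 ≡ 1 (mod 59)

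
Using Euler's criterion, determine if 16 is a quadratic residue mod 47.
By Euler's criterion: 16^{23} ≡ 1 (mod 47). Since this equals 1, 16 is a QR.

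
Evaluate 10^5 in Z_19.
By repeated squaring (mod 19): 10^{1}≡10, 10^{2}≡5, 10^{4}≡6. Then 10^{5} = 10^{4+1} ≡ 6 × 10 ≡ 3 (mod 19)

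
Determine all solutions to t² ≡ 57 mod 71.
The square roots of 57 mod 71 are 25 and 46. Verify: 25² = 625 ≡ 57 mod 71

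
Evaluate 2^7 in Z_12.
By repeated squaring (mod 12): 2^{1}≡2, 2^{2}≡4, 2^{4}≡4. Then 2^{7} = 2^{4+2+1} ≡ 4 × 4 × 2 ≡ 8 (mod 12)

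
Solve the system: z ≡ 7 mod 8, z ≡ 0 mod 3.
M = 8 × 3 = 24. M₁ = 3, y₁ ≡ 3 mod 8. M₂ = 8, y₂ ≡ 2 mod 3. z = 7×3×3 + 0×8×2 ≡ 15 mod 24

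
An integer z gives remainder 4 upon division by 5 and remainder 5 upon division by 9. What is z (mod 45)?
M = 5 × 9 = 45. M₁ = 9, y₁ ≡ 4 (mod 5). M₂ = 5, y₂ ≡ 2 (mod 9). z = 4×9×4 + 5×5×2 ≡ 14 (mod 45)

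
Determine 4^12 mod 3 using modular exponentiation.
Using Fermat: 4^{2} ≡ 1 (mod 3). 12 ≡ 0 (mod 2). So 4^{12} ≡ 4^{0} ≡ 1 (mod 3)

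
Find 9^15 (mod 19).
By repeated squaring (mod 19): 9^{1}≡9, 9^{2}≡5, 9^{4}≡6, 9^{8}≡17. Then 9^{15} = 9^{8+4+2+1} ≡ 17 × 6 × 5 × 9 ≡ 11 (mod 19)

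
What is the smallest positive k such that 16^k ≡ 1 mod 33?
Powers of 16 mod 33: 16^1≡16, 16^2≡25, 16^3≡4, 16^4≡31, 16^5≡1. So the order of 16 is 5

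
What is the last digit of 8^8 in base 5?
Using Fermat: 8^{4} ≡ 1 (mod 5). 8 ≡ 0 (mod 4). So 8^{8} ≡ 8^{0} ≡ 1 (mod 5)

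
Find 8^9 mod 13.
By repeated squaring mod 13: 8^{1}≡8, 8^{2}≡12, 8^{4}≡1, 8^{8}≡1. Then 8^{9} = 8^{8+1} ≡ 1 × 8 ≡ 8 mod 13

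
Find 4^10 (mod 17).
By repeated squaring (mod 17): 4^{1}≡4, 4^{2}≡16, 4^{4}≡1, 4^{8}≡1. Then 4^{10} = 4^{8+2} ≡ 1 × 16 ≡ 16 (mod 17)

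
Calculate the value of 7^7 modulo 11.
By repeated squaring (mod 11): 7^{1}≡7, 7^{2}≡5, 7^{4}≡3. Then 7^{7} = 7^{4+2+1} ≡ 3 × 5 × 7 ≡ 6 (mod 11)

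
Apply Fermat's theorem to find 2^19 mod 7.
By Fermat: 2^{6} ≡ 1 mod 7. 19 = 3×6 + 1. So 2^{19} ≡ 2^{1} ≡ 2 mod 7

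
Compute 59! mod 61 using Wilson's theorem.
(60)! = (59)! × (60) ≡ -1 mod 61. So (59)! ≡ -1 × (60)^(-1) ≡ (-1)×(-1) = 1 mod 61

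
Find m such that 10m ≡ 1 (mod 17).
Since 17 is prime, by Fermat 10^(-1) ≡ 10^{15} ≡ 12 (mod 17). Verify: 10 × 12 = 120 ≡ 1 (mod 17)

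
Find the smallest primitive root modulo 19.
g = 2. Powers: [2, 4, 8, 16, 13, 7, 14, 9, 18, ...] generates all 18 non-zero residues.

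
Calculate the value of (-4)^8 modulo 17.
By repeated squaring (mod 17): (-4)^{1}≡13, (-4)^{2}≡16, (-4)^{4}≡1, (-4)^{8}≡1. So (-4)^{8} ≡ 1 (mod 17)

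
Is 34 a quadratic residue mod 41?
By Euler's criterion: 34^{20} ≡ 40 (mod 41). Since this equals -1 (≡ 40), 34 is not a QR.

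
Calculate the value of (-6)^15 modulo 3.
By repeated squaring (mod 3): (-6)^{1}≡0, (-6)^{2}≡0, (-6)^{4}≡0, (-6)^{8}≡0. Then (-6)^{15} = (-6)^{8+4+2+1} ≡ 0 × 0 × 0 × 0 ≡ 0 (mod 3)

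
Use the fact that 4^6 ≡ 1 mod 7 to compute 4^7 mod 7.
By Fermat: 4^{6} ≡ 1 mod 7. So 4^{7} = 4^{6} · 4^{1} ≡ 4^{1} ≡ 4 mod 7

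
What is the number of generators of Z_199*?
There are φ(199-1) = φ(198) = 60 primitive roots modulo 199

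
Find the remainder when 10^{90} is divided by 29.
By Fermat: 10^{28} ≡ 1 (mod 29). 90 = 3×28 + 6. So 10^{90} ≡ 10^{6} ≡ 22 (mod 29)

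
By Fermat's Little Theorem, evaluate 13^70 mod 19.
By Fermat: 13^{18} ≡ 1 mod 19. 70 = 3×18 + 16. So 13^{70} ≡ 13^{16} ≡ 9 mod 19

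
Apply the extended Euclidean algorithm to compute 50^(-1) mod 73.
Extended GCD: 50(19) + 73(-13) = 1. So 50^(-1) ≡ 19 mod 73. Verify: 50 × 19 = 950 ≡ 1 mod 73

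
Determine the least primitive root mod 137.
g = 3. Powers: [3, 9, 27, 81, 106, 44, ...] generates all 136 non-zero residues.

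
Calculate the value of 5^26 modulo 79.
By repeated squaring mod 79: 5^{1}≡5, 5^{2}≡25, 5^{4}≡72, 5^{8}≡49, 5^{16}≡31. Then 5^{26} = 5^{16+8+2} ≡ 31 × 49 × 25 ≡ 55 mod 79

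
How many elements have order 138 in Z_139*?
There are φ(139-1) = φ(138) = 44 primitive roots modulo 139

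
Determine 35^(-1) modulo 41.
Since 41 is prime, by Fermat 35^(-1) ≡ 35^{39} ≡ 34 mod 41. Verify: 35 × 34 = 1190 ≡ 1 mod 41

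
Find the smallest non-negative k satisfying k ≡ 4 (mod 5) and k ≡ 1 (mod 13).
M = 5 × 13 = 65. M₁ = 13, y₁ ≡ 2 (mod 5). M₂ = 5, y₂ ≡ 8 (mod 13). k = 4×13×2 + 1×5×8 ≡ 14 (mod 65)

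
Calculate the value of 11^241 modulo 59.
Using Fermat: 11^{58} ≡ 1 (mod 59). 241 ≡ 9 (mod 58). So 11^{241} ≡ 11^{9} ≡ 6 (mod 59)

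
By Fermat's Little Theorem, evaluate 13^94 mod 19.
By Fermat: 13^{18} ≡ 1 mod 19. 94 = 5×18 + 4. So 13^{94} ≡ 13^{4} ≡ 4 mod 19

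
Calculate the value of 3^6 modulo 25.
By repeated squaring mod 25: 3^{1}≡3, 3^{2}≡9, 3^{4}≡6. Then 3^{6} = 3^{4+2} ≡ 6 × 9 ≡ 4 mod 25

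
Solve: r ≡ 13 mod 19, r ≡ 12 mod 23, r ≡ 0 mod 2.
M = 19 × 23 × 2 = 874. M₁ = 46, y₁ ≡ 12 mod 19. M₂ = 38, y₂ ≡ 20 mod 23. M₃ = 437, y₃ ≡ 1 mod 2. r = 13×46×12 + 12×38×20 + 0×437×1 ≡ 564 mod 874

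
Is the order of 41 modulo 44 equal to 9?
Powers of 41 mod 44: 41^1≡41, 41^2≡9, 41^3≡17, 41^4≡37, 41^5≡21, 41^6≡25, 41^7≡13, 41^8≡5, 41^9≡29, 41^10≡1. 41^9≡29≢1, so ord ≠ 9. No, the actual order is 10.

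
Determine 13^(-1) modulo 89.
Since 89 is prime, by Fermat 13^(-1) ≡ 13^{87} ≡ 48 mod 89. Verify: 13 × 48 = 624 ≡ 1 mod 89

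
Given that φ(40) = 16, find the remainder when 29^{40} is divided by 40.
By Euler: 29^{16} ≡ 1 (mod 40) since gcd(29, 40) = 1. 40 = 2×16 + 8. So 29^{40} ≡ 29^{8} ≡ 1 (mod 40)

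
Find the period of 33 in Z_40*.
Powers of 33 mod 40: 33^1≡33, 33^2≡9, 33^3≡17, 33^4≡1. ord_40(33) = 4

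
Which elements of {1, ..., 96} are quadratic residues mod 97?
Quadratic residues modulo 97: {1, 2, 3, 4, 6, 8, 9, 11, 12, 16, 18, 22, 24, 25, 27, 31, 32, 33, 35, 36, 43, 44, 47, 48, 49, 50, 53, 54, 61, 62, 64, 65, 66, 70, 72, 73, 75, 79, 81, 85, 86, 88, 89, 91, 93, 94, 95, 96}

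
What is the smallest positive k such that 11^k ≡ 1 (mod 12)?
Powers of 11 mod 12: 11^1≡11, 11^2≡1. ord_12(11) = 2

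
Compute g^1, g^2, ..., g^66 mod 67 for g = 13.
13^1, 13^2, ..., 13^{66} mod 67: [13, 35, 53, 19, 46, 62, 2, 26, 3, 39, 38, 25, 57, 4, 52, 6, 11, 9, 50, 47, 8, 37, 12, 22, 18, 33, 27, 16, 7, 24, 44, 36, 66, 54, 32, 14, 48, 21, 5, 65, 41, 64, 28, 29, 42, 10, 63, 15, 61, 56, 58, 17, 20, 59, 30, 55, 45, 49, 34, 40, 51, 60, 43, 23, 31, 1]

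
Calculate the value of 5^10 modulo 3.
Using Fermat: 5^{2} ≡ 1 (mod 3). 10 ≡ 0 (mod 2). So 5^{10} ≡ 5^{0} ≡ 1 (mod 3)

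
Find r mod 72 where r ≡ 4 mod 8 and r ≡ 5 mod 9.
M = 8 × 9 = 72. M₁ = 9, y₁ ≡ 1 mod 8. M₂ = 8, y₂ ≡ 8 mod 9. r = 4×9×1 + 5×8×8 ≡ 68 mod 72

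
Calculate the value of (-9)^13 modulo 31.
By repeated squaring mod 31: (-9)^{1}≡22, (-9)^{2}≡19, (-9)^{4}≡20, (-9)^{8}≡28. Then (-9)^{13} = (-9)^{8+4+1} ≡ 28 × 20 × 22 ≡ 13 mod 31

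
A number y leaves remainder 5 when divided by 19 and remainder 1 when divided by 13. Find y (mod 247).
M = 19 × 13 = 247. M₁ = 13, y₁ ≡ 3 (mod 19). M₂ = 19, y₂ ≡ 11 (mod 13). y = 5×13×3 + 1×19×11 ≡ 157 (mod 247)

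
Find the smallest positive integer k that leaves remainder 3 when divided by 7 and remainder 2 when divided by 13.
M = 7 × 13 = 91. M₁ = 13, y₁ ≡ 6 mod 7. M₂ = 7, y₂ ≡ 2 mod 13. k = 3×13×6 + 2×7×2 ≡ 80 mod 91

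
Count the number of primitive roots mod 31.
Number of primitive roots mod 31 = φ(p-1) = φ(30) = 8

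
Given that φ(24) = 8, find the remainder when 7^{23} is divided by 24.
By Euler: 7^{8} ≡ 1 mod 24 since gcd(7, 24) = 1. 23 = 2×8 + 7. So 7^{23} ≡ 7^{7} ≡ 7 mod 24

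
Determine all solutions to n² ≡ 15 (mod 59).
The square roots of 15 mod 59 are 29 and 30. Verify: 29² = 841 ≡ 15 (mod 59)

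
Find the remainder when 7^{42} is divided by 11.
By Fermat: 7^{10} ≡ 1 (mod 11). 42 = 4×10 + 2. So 7^{42} ≡ 7^{2} ≡ 5 (mod 11)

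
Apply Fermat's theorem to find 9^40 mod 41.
By Fermat's Little Theorem, 9^{40} ≡ 1 mod 41 since 41 is prime and gcd(9, 41) = 1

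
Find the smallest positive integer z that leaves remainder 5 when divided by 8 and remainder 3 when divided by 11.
M = 8 × 11 = 88. M₁ = 11, y₁ ≡ 3 mod 8. M₂ = 8, y₂ ≡ 7 mod 11. z = 5×11×3 + 3×8×7 ≡ 69 mod 88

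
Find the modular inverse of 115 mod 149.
Since 149 is prime, by Fermat 115^(-1) ≡ 115^{147} ≡ 92 (mod 149). Verify: 115 × 92 = 10580 ≡ 1 (mod 149)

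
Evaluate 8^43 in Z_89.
By repeated squaring (mod 89): 8^{1}≡8, 8^{2}≡64, 8^{4}≡2, 8^{8}≡4, 8^{16}≡16, 8^{32}≡78. Then 8^{43} = 8^{32+8+2+1} ≡ 78 × 4 × 64 × 8 ≡ 78 (mod 89)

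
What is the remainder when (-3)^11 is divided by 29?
By repeated squaring (mod 29): (-3)^{1}≡26, (-3)^{2}≡9, (-3)^{4}≡23, (-3)^{8}≡7. Then (-3)^{11} = (-3)^{8+2+1} ≡ 7 × 9 × 26 ≡ 14 (mod 29)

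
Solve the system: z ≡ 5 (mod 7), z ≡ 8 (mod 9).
M = 7 × 9 = 63. M₁ = 9, y₁ ≡ 4 (mod 7). M₂ = 7, y₂ ≡ 4 (mod 9). z = 5×9×4 + 8×7×4 ≡ 26 (mod 63)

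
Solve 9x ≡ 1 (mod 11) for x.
Since 11 is prime, by Fermat 9^(-1) ≡ 9^{9} ≡ 5 (mod 11). Verify: 9 × 5 = 45 ≡ 1 (mod 11)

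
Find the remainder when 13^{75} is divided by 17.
By Fermat: 13^{16} ≡ 1 (mod 17). 75 = 4×16 + 11. So 13^{75} ≡ 13^{11} ≡ 4 (mod 17)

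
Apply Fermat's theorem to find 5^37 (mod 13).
By Fermat: 5^{12} ≡ 1 (mod 13). 37 = 3×12 + 1. So 5^{37} ≡ 5^{1} ≡ 5 (mod 13)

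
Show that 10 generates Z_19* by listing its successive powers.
10^1, 10^2, ..., 10^{18} mod 19: [10, 5, 12, 6, 3, 11, 15, 17, 18, 9, 14, 7, 13, 16, 8, 4, 2, 1]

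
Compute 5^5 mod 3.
Using Fermat: 5^{2} ≡ 1 (mod 3). 5 ≡ 1 (mod 2). So 5^{5} ≡ 5^{1} ≡ 2 (mod 3)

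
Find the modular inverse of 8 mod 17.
Since 17 is prime, by Fermat 8^(-1) ≡ 8^{15} ≡ 15 mod 17. Verify: 8 × 15 = 120 ≡ 1 mod 17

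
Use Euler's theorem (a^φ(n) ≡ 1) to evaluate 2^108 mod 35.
By Euler: 2^{24} ≡ 1 mod 35 since gcd(2, 35) = 1. 108 = 4×24 + 12. So 2^{108} ≡ 2^{12} ≡ 1 mod 35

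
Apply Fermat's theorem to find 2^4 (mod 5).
By Fermat's Little Theorem, 2^{4} ≡ 1 (mod 5) since 5 is prime and gcd(2, 5) = 1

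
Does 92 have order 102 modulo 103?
92^{51} ≡ 1 mod 103 and 51 < 102, so ord_103(92) = 51 ≠ 102 and 92 is not a primitive root.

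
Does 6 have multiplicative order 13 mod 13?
Powers of 6 mod 13: 6^1≡6, 6^2≡10, 6^3≡8, 6^4≡9, 6^5≡2, 6^6≡12, 6^7≡7, 6^8≡3, 6^9≡5, 6^10≡4, 6^11≡11, 6^12≡1. Already 6^12≡1, so the order is 12 < 13. No, the actual order is 12.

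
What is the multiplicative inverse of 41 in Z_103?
Since 103 is prime, by Fermat 41^(-1) ≡ 41^{101} ≡ 98 (mod 103). Verify: 41 × 98 = 4018 ≡ 1 (mod 103)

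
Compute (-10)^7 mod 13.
By repeated squaring (mod 13): (-10)^{1}≡3, (-10)^{2}≡9, (-10)^{4}≡3. Then (-10)^{7} = (-10)^{4+2+1} ≡ 3 × 9 × 3 ≡ 3 (mod 13)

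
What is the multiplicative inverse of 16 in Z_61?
Since 61 is prime, by Fermat 16^(-1) ≡ 16^{59} ≡ 42 (mod 61). Verify: 16 × 42 = 672 ≡ 1 (mod 61)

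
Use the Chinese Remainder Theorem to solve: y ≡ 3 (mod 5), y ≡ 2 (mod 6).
M = 5 × 6 = 30. M₁ = 6, y₁ ≡ 1 (mod 5). M₂ = 5, y₂ ≡ 5 (mod 6). y = 3×6×1 + 2×5×5 ≡ 8 (mod 30)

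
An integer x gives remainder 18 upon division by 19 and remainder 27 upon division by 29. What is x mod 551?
M = 19 × 29 = 551. M₁ = 29, y₁ ≡ 2 mod 19. M₂ = 19, y₂ ≡ 26 mod 29. x = 18×29×2 + 27×19×26 ≡ 56 mod 551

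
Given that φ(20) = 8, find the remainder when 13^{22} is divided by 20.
By Euler: 13^{8} ≡ 1 (mod 20) since gcd(13, 20) = 1. 22 = 2×8 + 6. So 13^{22} ≡ 13^{6} ≡ 9 (mod 20)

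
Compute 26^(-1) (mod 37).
Since 37 is prime, by Fermat 26^(-1) ≡ 26^{35} ≡ 10 (mod 37). Verify: 26 × 10 = 260 ≡ 1 (mod 37)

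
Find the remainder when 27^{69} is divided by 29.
By Fermat: 27^{28} ≡ 1 (mod 29). 69 = 2×28 + 13. So 27^{69} ≡ 27^{13} ≡ 15 (mod 29)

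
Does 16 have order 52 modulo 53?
16^{13} ≡ 1 mod 53 and 13 < 52, so ord_53(16) = 13 ≠ 52 and 16 is not a primitive root.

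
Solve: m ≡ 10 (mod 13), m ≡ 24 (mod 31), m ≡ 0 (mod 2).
M = 13 × 31 × 2 = 806. M₁ = 62, y₁ ≡ 4 (mod 13). M₂ = 26, y₂ ≡ 6 (mod 31). M₃ = 403, y₃ ≡ 1 (mod 2). m = 10×62×4 + 24×26×6 + 0×403×1 ≡ 582 (mod 806)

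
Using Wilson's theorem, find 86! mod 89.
(88)! = (86)! × (87) × (88) ≡ -1 (mod 89). So (86)! ≡ -1 × [(88)(87)]^(-1) ≡ 44 (mod 89)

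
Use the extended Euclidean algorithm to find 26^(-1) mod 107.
Extended GCD: 26(-37) + 107(9) = 1. So 26^(-1) ≡ -37 ≡ 70 (mod 107). Verify: 26 × 70 = 1820 ≡ 1 (mod 107)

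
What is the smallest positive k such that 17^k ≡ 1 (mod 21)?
Powers of 17 mod 21: 17^1≡17, 17^2≡16, 17^3≡20, 17^4≡4, 17^5≡5, 17^6≡1. Order = 6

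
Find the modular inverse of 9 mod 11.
Since 11 is prime, by Fermat 9^(-1) ≡ 9^{9} ≡ 5 mod 11. Verify: 9 × 5 = 45 ≡ 1 mod 11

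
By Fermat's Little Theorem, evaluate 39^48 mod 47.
By Fermat: 39^{46} ≡ 1 mod 47. So 39^{48} = 39^{46} · 39^{2} ≡ 39^{2} ≡ 17 mod 47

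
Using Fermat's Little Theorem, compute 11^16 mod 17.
By Fermat's Little Theorem, 11^{16} ≡ 1 (mod 17) since 17 is prime and gcd(11, 17) = 1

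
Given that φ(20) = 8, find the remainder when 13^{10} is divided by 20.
By Euler: 13^{8} ≡ 1 (mod 20) since gcd(13, 20) = 1. 10 = 1×8 + 2. So 13^{10} ≡ 13^{2} ≡ 9 (mod 20)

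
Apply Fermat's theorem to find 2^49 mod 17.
By Fermat: 2^{16} ≡ 1 mod 17. 49 = 3×16 + 1. So 2^{49} ≡ 2^{1} ≡ 2 mod 17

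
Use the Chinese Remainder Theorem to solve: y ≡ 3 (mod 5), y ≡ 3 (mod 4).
M = 5 × 4 = 20. M₁ = 4, y₁ ≡ 4 (mod 5). M₂ = 5, y₂ ≡ 1 (mod 4). y = 3×4×4 + 3×5×1 ≡ 3 (mod 20)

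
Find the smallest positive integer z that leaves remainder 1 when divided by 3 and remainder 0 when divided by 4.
M = 3 × 4 = 12. M₁ = 4, y₁ ≡ 1 (mod 3). M₂ = 3, y₂ ≡ 3 (mod 4). z = 1×4×1 + 0×3×3 ≡ 4 (mod 12)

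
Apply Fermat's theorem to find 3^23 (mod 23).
By Fermat: 3^{22} ≡ 1 (mod 23). So 3^{23} = 3^{22} · 3^{1} ≡ 3^{1} ≡ 3 (mod 23)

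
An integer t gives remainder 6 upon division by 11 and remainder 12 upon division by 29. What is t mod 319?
M = 11 × 29 = 319. M₁ = 29, y₁ ≡ 8 mod 11. M₂ = 11, y₂ ≡ 8 mod 29. t = 6×29×8 + 12×11×8 ≡ 215 mod 319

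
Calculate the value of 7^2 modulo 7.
7^{2} = 49 ≡ 0 (mod 7)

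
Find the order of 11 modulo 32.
Powers of 11 mod 32: 11^1≡11, 11^2≡25, 11^3≡19, 11^4≡17, 11^5≡27, 11^6≡9, 11^7≡3, 11^8≡1. ord_32(11) = 8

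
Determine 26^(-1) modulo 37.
Since 37 is prime, by Fermat 26^(-1) ≡ 26^{35} ≡ 10 (mod 37). Verify: 26 × 10 = 260 ≡ 1 (mod 37)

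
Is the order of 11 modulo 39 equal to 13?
Powers of 11 mod 39: 11^1≡11, 11^2≡4, 11^3≡5, 11^4≡16, 11^5≡20, 11^6≡25, 11^7≡2, 11^8≡22, 11^9≡8, 11^10≡10, 11^11≡32, 11^12≡1. Already 11^12≡1, so the order is 12 < 13. No, the actual order is 12.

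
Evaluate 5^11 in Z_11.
Using Fermat: 5^{10} ≡ 1 (mod 11). 11 ≡ 1 (mod 10). So 5^{11} ≡ 5^{1} ≡ 5 (mod 11)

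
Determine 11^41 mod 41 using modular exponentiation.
Using Fermat: 11^{40} ≡ 1 (mod 41). 41 ≡ 1 (mod 40). So 11^{41} ≡ 11^{1} ≡ 11 (mod 41)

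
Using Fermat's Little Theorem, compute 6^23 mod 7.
By Fermat: 6^{6} ≡ 1 (mod 7). 23 = 3×6 + 5. So 6^{23} ≡ 6^{5} ≡ 6 (mod 7)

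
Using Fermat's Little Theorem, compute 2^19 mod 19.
By Fermat: 2^{18} ≡ 1 mod 19. So 2^{19} = 2^{18} · 2^{1} ≡ 2^{1} ≡ 2 mod 19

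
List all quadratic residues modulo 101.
QRs mod 101: {1, 4, 5, 6, 9, 13, 14, 16, 17, 19, 20, 21, 22, 23, 24, 25, 30, 31, 33, 36, 37, 43, 45, 47, 49, 52, 54, 56, 58, 64, 65, 68, 70, 71, 76, 77, 78, 79, 80, 81, 82, 84, 85, 87, 88, 92, 95, 96, 97, 100}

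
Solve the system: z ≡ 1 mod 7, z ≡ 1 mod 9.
M = 7 × 9 = 63. M₁ = 9, y₁ ≡ 4 mod 7. M₂ = 7, y₂ ≡ 4 mod 9. z = 1×9×4 + 1×7×4 ≡ 1 mod 63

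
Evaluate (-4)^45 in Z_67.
By repeated squaring (mod 67): (-4)^{1}≡63, (-4)^{2}≡16, (-4)^{4}≡55, (-4)^{8}≡10, (-4)^{16}≡33, (-4)^{32}≡17. Then (-4)^{45} = (-4)^{32+8+4+1} ≡ 17 × 10 × 55 × 63 ≡ 53 (mod 67)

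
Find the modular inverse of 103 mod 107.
Since 107 is prime, by Fermat 103^(-1) ≡ 103^{105} ≡ 80 mod 107. Verify: 103 × 80 = 8240 ≡ 1 mod 107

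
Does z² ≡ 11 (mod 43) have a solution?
By Euler's criterion: 11^{21} ≡ 1 (mod 43). Since this equals 1, 11 is a QR.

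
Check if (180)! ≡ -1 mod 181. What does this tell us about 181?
(180)! mod 181 = 180. Since this equals -1 mod 181, Wilson confirms 181 is prime.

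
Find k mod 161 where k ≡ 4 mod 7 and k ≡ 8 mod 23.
M = 7 × 23 = 161. M₁ = 23, y₁ ≡ 4 mod 7. M₂ = 7, y₂ ≡ 10 mod 23. k = 4×23×4 + 8×7×10 ≡ 123 mod 161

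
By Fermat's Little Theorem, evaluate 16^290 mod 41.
By Fermat: 16^{40} ≡ 1 mod 41. 290 ≡ 10 mod 40. So 16^{290} ≡ 16^{10} ≡ 1 mod 41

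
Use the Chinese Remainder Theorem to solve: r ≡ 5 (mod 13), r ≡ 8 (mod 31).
M = 13 × 31 = 403. M₁ = 31, y₁ ≡ 8 (mod 13). M₂ = 13, y₂ ≡ 12 (mod 31). r = 5×31×8 + 8×13×12 ≡ 70 (mod 403)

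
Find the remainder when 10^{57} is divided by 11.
By Fermat: 10^{10} ≡ 1 (mod 11). 57 = 5×10 + 7. So 10^{57} ≡ 10^{7} ≡ 10 (mod 11)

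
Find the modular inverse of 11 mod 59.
Since 59 is prime, by Fermat 11^(-1) ≡ 11^{57} ≡ 43 (mod 59). Verify: 11 × 43 = 473 ≡ 1 (mod 59)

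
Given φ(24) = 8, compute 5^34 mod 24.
By Euler: 5^{8} ≡ 1 (mod 24) since gcd(5, 24) = 1. 34 = 4×8 + 2. So 5^{34} ≡ 5^{2} ≡ 1 (mod 24)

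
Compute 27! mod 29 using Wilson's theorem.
(28)! = (27)! × (28) ≡ -1 mod 29. So (27)! ≡ -1 × (28)^(-1) ≡ (-1)×(-1) = 1 mod 29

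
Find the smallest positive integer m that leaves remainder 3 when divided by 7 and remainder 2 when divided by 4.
M = 7 × 4 = 28. M₁ = 4, y₁ ≡ 2 mod 7. M₂ = 7, y₂ ≡ 3 mod 4. m = 3×4×2 + 2×7×3 ≡ 10 mod 28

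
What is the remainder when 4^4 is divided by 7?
4^{4} = 256 ≡ 4 mod 7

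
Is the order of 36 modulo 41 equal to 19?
Powers of 36 mod 41: 36^1≡36, 36^2≡25, 36^3≡39, 36^4≡10, 36^5≡32, 36^6≡4, 36^7≡21, 36^8≡18, 36^9≡33, 36^10≡40, 36^11≡5, 36^12≡16, 36^13≡2, 36^14≡31, 36^15≡9, 36^16≡37, 36^17≡20, 36^18≡23, 36^19≡8, 36^20≡1. 36^19≡8≢1, so ord ≠ 19. No, the actual order is 20.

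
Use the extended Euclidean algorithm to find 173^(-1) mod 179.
Extended GCD: 173(-30) + 179(29) = 1. So 173^(-1) ≡ -30 ≡ 149 (mod 179). Verify: 173 × 149 = 25777 ≡ 1 (mod 179)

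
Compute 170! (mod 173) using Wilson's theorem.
(172)! = (170)! × (171) × (172) ≡ -1 (mod 173). So (170)! ≡ -1 × [(172)(171)]^(-1) ≡ 86 (mod 173)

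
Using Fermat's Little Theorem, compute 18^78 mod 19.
By Fermat: 18^{18} ≡ 1 (mod 19). 78 = 4×18 + 6. So 18^{78} ≡ 18^{6} ≡ 1 (mod 19)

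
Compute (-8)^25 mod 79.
By repeated squaring mod 79: (-8)^{1}≡71, (-8)^{2}≡64, (-8)^{4}≡67, (-8)^{8}≡65, (-8)^{16}≡38. Then (-8)^{25} = (-8)^{16+8+1} ≡ 38 × 65 × 71 ≡ 69 mod 79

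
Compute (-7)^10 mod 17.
By repeated squaring (mod 17): (-7)^{1}≡10, (-7)^{2}≡15, (-7)^{4}≡4, (-7)^{8}≡16. Then (-7)^{10} = (-7)^{8+2} ≡ 16 × 15 ≡ 2 (mod 17)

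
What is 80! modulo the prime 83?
(82)! = (80)! × (81) × (82) ≡ -1 mod 83. So (80)! ≡ -1 × [(82)(81)]^(-1) ≡ 41 mod 83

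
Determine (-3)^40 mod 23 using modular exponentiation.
Using Fermat: (-3)^{22} ≡ 1 mod 23. 40 ≡ 18 mod 22. So (-3)^{40} ≡ (-3)^{18} ≡ 2 mod 23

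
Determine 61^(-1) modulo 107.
Since 107 is prime, by Fermat 61^(-1) ≡ 61^{105} ≡ 100 mod 107. Verify: 61 × 100 = 6100 ≡ 1 mod 107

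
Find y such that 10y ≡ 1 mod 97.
Since 97 is prime, by Fermat 10^(-1) ≡ 10^{95} ≡ 68 mod 97. Verify: 10 × 68 = 680 ≡ 1 mod 97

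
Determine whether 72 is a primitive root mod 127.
72^{63} ≡ 1 (mod 127) and 63 < 126, so ord_127(72) = 63 ≠ 126 and 72 is not a primitive root.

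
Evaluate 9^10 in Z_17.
By repeated squaring mod 17: 9^{1}≡9, 9^{2}≡13, 9^{4}≡16, 9^{8}≡1. Then 9^{10} = 9^{8+2} ≡ 1 × 13 ≡ 13 mod 17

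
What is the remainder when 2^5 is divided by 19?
By repeated squaring (mod 19): 2^{1}≡2, 2^{2}≡4, 2^{4}≡16. Then 2^{5} = 2^{4+1} ≡ 16 × 2 ≡ 13 (mod 19)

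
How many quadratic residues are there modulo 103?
For prime 103, there are (p-1)/2 = (103-1)/2 = 51 quadratic residues (excluding 0).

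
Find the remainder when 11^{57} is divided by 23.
By Fermat: 11^{22} ≡ 1 mod 23. 57 = 2×22 + 13. So 11^{57} ≡ 11^{13} ≡ 17 mod 23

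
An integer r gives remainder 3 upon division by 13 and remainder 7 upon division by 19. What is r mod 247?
M = 13 × 19 = 247. M₁ = 19, y₁ ≡ 11 mod 13. M₂ = 13, y₂ ≡ 3 mod 19. r = 3×19×11 + 7×13×3 ≡ 159 mod 247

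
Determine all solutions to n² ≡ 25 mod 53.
The square roots of 25 mod 53 are 5 and 48. Verify: 5² = 25 ≡ 25 mod 53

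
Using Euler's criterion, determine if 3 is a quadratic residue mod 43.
By Euler's criterion: 3^{21} ≡ 42 mod 43. Since this equals -1 (≡ 42), 3 is not a QR.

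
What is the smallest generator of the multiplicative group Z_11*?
g = 2. For each prime q|10: 2^{5}≡10, 2^{2}≡4, none ≡ 1, so ord_11(2) = 10 and 2 is a primitive root.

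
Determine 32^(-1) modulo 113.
Since 113 is prime, by Fermat 32^(-1) ≡ 32^{111} ≡ 53 mod 113. Verify: 32 × 53 = 1696 ≡ 1 mod 113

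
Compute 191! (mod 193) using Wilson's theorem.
(192)! = (191)! × (192) ≡ -1 (mod 193). So (191)! ≡ -1 × (192)^(-1) ≡ (-1)×(-1) = 1 (mod 193)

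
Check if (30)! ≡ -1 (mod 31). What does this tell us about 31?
(30)! mod 31 = 30. Since this equals -1 (mod 31), Wilson confirms 31 is prime.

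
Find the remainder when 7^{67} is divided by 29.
By Fermat: 7^{28} ≡ 1 (mod 29). 67 = 2×28 + 11. So 7^{67} ≡ 7^{11} ≡ 23 (mod 29)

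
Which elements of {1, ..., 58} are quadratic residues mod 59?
Squares in Z_59*: {1, 3, 4, 5, 7, 9, 12, 15, 16, 17, 19, 20, 21, 22, 25, 26, 27, 28, 29, 35, 36, 41, 45, 46, 48, 49, 51, 53, 57}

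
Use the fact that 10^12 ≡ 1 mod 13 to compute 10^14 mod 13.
By Fermat: 10^{12} ≡ 1 mod 13. So 10^{14} = 10^{12} · 10^{2} ≡ 10^{2} ≡ 9 mod 13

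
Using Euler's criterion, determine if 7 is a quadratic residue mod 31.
By Euler's criterion: 7^{15} ≡ 1 mod 31. Since this equals 1, 7 is a QR.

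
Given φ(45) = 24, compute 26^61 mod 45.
By Euler: 26^{24} ≡ 1 (mod 45) since gcd(26, 45) = 1. 61 = 2×24 + 13. So 26^{61} ≡ 26^{13} ≡ 26 (mod 45)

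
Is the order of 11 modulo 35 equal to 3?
Powers of 11 mod 35: 11^1≡11, 11^2≡16, 11^3≡1. First k with 11^k≡1 is k=3. Yes, ord_35(11) = 3.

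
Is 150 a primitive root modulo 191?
150^{19} ≡ 1 (mod 191) and 19 < 190, so ord_191(150) = 19 ≠ 190 and 150 is not a primitive root.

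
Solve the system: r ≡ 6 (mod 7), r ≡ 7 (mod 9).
M = 7 × 9 = 63. M₁ = 9, y₁ ≡ 4 (mod 7). M₂ = 7, y₂ ≡ 4 (mod 9). r = 6×9×4 + 7×7×4 ≡ 34 (mod 63)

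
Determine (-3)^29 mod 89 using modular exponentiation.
By repeated squaring (mod 89): (-3)^{1}≡86, (-3)^{2}≡9, (-3)^{4}≡81, (-3)^{8}≡64, (-3)^{16}≡2. Then (-3)^{29} = (-3)^{16+8+4+1} ≡ 2 × 64 × 81 × 86 ≡ 46 (mod 89)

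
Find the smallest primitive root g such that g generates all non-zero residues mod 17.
g = 3. Powers: [3, 9, 10, 13, 5, 15, 11, 16, ...] generates all 16 non-zero residues.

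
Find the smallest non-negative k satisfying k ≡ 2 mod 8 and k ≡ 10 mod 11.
M = 8 × 11 = 88. M₁ = 11, y₁ ≡ 3 mod 8. M₂ = 8, y₂ ≡ 7 mod 11. k = 2×11×3 + 10×8×7 ≡ 10 mod 88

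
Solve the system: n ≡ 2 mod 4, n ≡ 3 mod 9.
M = 4 × 9 = 36. M₁ = 9, y₁ ≡ 1 mod 4. M₂ = 4, y₂ ≡ 7 mod 9. n = 2×9×1 + 3×4×7 ≡ 30 mod 36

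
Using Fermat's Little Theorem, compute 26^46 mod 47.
By Fermat's Little Theorem, 26^{46} ≡ 1 mod 47 since 47 is prime and gcd(26, 47) = 1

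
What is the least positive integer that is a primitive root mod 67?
g = 2. For each prime q|66: 2^{33}≡66, 2^{22}≡37, 2^{6}≡64, none ≡ 1, so ord_67(2) = 66 and 2 is a primitive root.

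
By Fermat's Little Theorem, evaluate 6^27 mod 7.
By Fermat: 6^{6} ≡ 1 mod 7. 27 = 4×6 + 3. So 6^{27} ≡ 6^{3} ≡ 6 mod 7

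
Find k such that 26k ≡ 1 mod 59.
Since 59 is prime, by Fermat 26^(-1) ≡ 26^{57} ≡ 25 mod 59. Verify: 26 × 25 = 650 ≡ 1 mod 59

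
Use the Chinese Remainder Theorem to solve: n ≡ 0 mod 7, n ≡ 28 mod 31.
M = 7 × 31 = 217. M₁ = 31, y₁ ≡ 5 mod 7. M₂ = 7, y₂ ≡ 9 mod 31. n = 0×31×5 + 28×7×9 ≡ 28 mod 217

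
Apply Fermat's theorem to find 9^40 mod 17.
By Fermat: 9^{16} ≡ 1 mod 17. 40 = 2×16 + 8. So 9^{40} ≡ 9^{8} ≡ 1 mod 17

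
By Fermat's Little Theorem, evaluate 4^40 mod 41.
By Fermat's Little Theorem, 4^{40} ≡ 1 (mod 41) since 41 is prime and gcd(4, 41) = 1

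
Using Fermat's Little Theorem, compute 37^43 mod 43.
By Fermat: 37^{42} ≡ 1 mod 43. So 37^{43} = 37^{42} · 37^{1} ≡ 37^{1} ≡ 37 mod 43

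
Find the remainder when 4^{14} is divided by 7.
By Fermat: 4^{6} ≡ 1 mod 7. 14 = 2×6 + 2. So 4^{14} ≡ 4^{2} ≡ 2 mod 7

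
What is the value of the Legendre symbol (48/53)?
(48/53) = 48^{26} mod 53 = -1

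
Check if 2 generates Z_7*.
2^{3} ≡ 1 (mod 7) and 3 < 6, so ord_7(2) = 3 ≠ 6 and 2 is not a primitive root.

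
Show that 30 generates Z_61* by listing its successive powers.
30^1, 30^2, ..., 30^{60} mod 61: [30, 46, 38, 42, 40, 41, 10, 56, 33, 14, 54, 34, 44, 39, 11, 25, 18, 52, 35, 13, 24, 49, 6, 58, 32, 45, 8, 57, 2, 60, 31, 15, 23, 19, 21, 20, 51, 5, 28, 47, 7, 27, 17, 22, 50, 36, 43, 9, 26, 48, 37, 12, 55, 3, 29, 16, 53, 4, 59, 1]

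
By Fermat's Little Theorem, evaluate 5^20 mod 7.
By Fermat: 5^{6} ≡ 1 mod 7. 20 = 3×6 + 2. So 5^{20} ≡ 5^{2} ≡ 4 mod 7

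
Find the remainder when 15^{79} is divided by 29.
By Fermat: 15^{28} ≡ 1 (mod 29). 79 = 2×28 + 23. So 15^{79} ≡ 15^{23} ≡ 3 (mod 29)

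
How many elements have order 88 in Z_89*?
There are φ(89-1) = φ(88) = 40 primitive roots modulo 89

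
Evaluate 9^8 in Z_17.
By repeated squaring (mod 17): 9^{1}≡9, 9^{2}≡13, 9^{4}≡16, 9^{8}≡1. So 9^{8} ≡ 1 (mod 17)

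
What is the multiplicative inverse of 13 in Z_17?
Since 17 is prime, by Fermat 13^(-1) ≡ 13^{15} ≡ 4 mod 17. Verify: 13 × 4 = 52 ≡ 1 mod 17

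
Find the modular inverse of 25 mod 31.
Since 31 is prime, by Fermat 25^(-1) ≡ 25^{29} ≡ 5 (mod 31). Verify: 25 × 5 = 125 ≡ 1 (mod 31)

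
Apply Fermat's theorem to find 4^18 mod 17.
By Fermat: 4^{16} ≡ 1 mod 17. So 4^{18} = 4^{16} · 4^{2} ≡ 4^{2} ≡ 16 mod 17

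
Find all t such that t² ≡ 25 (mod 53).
The square roots of 25 mod 53 are 5 and 48. Verify: 5² = 25 ≡ 25 (mod 53)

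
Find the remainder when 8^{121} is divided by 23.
By Fermat: 8^{22} ≡ 1 (mod 23). 121 = 5×22 + 11. So 8^{121} ≡ 8^{11} ≡ 1 (mod 23)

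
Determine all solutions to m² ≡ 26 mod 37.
The square roots of 26 mod 37 are 10 and 27. Verify: 10² = 100 ≡ 26 mod 37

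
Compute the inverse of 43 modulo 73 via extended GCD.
Extended GCD: 43(17) + 73(-10) = 1. So 43^(-1) ≡ 17 mod 73. Verify: 43 × 17 = 731 ≡ 1 mod 73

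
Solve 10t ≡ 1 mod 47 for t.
Since 47 is prime, by Fermat 10^(-1) ≡ 10^{45} ≡ 33 mod 47. Verify: 10 × 33 = 330 ≡ 1 mod 47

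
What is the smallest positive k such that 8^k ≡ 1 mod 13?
Powers of 8 mod 13: 8^1≡8, 8^2≡12, 8^3≡5, 8^4≡1. So the order of 8 is 4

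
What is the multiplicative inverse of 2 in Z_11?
Since 11 is prime, by Fermat 2^(-1) ≡ 2^{9} ≡ 6 (mod 11). Verify: 2 × 6 = 12 ≡ 1 (mod 11)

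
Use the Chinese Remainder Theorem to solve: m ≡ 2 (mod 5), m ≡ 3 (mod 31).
M = 5 × 31 = 155. M₁ = 31, y₁ ≡ 1 (mod 5). M₂ = 5, y₂ ≡ 25 (mod 31). m = 2×31×1 + 3×5×25 ≡ 127 (mod 155)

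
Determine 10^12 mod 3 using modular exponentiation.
Using Fermat: 10^{2} ≡ 1 mod 3. 12 ≡ 0 mod 2. So 10^{12} ≡ 10^{0} ≡ 1 mod 3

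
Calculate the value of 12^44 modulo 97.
By repeated squaring mod 97: 12^{1}≡12, 12^{2}≡47, 12^{4}≡75, 12^{8}≡96, 12^{16}≡1, 12^{32}≡1. Then 12^{44} = 12^{32+8+4} ≡ 1 × 96 × 75 ≡ 22 mod 97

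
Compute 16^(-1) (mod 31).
Since 31 is prime, by Fermat 16^(-1) ≡ 16^{29} ≡ 2 (mod 31). Verify: 16 × 2 = 32 ≡ 1 (mod 31)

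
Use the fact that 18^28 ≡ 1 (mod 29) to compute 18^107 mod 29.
By Fermat: 18^{28} ≡ 1 (mod 29). 107 = 3×28 + 23. So 18^{107} ≡ 18^{23} ≡ 2 (mod 29)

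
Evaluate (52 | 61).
(52/61) = 52^{30} mod 61 = 1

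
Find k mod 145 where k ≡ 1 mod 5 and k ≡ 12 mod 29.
M = 5 × 29 = 145. M₁ = 29, y₁ ≡ 4 mod 5. M₂ = 5, y₂ ≡ 6 mod 29. k = 1×29×4 + 12×5×6 ≡ 41 mod 145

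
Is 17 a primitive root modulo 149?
17^{37} ≡ 1 mod 149 and 37 < 148, so ord_149(17) = 37 ≠ 148 and 17 is not a primitive root.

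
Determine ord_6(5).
Powers of 5 mod 6: 5^1≡5, 5^2≡1. ord_6(5) = 2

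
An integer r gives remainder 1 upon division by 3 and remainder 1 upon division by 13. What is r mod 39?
M = 3 × 13 = 39. M₁ = 13, y₁ ≡ 1 mod 3. M₂ = 3, y₂ ≡ 9 mod 13. r = 1×13×1 + 1×3×9 ≡ 1 mod 39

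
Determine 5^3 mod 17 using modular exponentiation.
5^{3} = 125 ≡ 6 (mod 17)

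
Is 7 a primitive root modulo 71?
ord_71(7) divides 70. For each prime q|70: 7^{35}≡70, 7^{14}≡54, 7^{10}≡45, none ≡ 1. So 7 has order 70 and is a primitive root mod 71.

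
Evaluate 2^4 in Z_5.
2^{4} = 16 ≡ 1 mod 5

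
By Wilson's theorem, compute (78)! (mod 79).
By Wilson's theorem, (78)! ≡ -1 ≡ 78 (mod 79)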